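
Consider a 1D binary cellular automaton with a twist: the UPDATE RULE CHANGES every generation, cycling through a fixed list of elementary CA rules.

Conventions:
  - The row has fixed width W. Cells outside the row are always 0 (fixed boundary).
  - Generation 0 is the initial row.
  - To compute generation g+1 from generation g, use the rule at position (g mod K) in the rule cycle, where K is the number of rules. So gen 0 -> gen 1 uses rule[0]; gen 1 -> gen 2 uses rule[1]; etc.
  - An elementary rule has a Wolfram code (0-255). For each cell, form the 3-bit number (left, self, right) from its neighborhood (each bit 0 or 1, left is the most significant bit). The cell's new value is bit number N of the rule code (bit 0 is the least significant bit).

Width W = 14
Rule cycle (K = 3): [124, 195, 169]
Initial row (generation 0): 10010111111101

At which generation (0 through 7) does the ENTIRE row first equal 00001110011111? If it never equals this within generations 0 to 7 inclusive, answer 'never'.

Answer: 4

Derivation:
Gen 0: 10010111111101
Gen 1 (rule 124): 11011100000111
Gen 2 (rule 195): 01001101111011
Gen 3 (rule 169): 00001011110110
Gen 4 (rule 124): 00001110011111
Gen 5 (rule 195): 11110110101111
Gen 6 (rule 169): 11101101011110
Gen 7 (rule 124): 10111111110011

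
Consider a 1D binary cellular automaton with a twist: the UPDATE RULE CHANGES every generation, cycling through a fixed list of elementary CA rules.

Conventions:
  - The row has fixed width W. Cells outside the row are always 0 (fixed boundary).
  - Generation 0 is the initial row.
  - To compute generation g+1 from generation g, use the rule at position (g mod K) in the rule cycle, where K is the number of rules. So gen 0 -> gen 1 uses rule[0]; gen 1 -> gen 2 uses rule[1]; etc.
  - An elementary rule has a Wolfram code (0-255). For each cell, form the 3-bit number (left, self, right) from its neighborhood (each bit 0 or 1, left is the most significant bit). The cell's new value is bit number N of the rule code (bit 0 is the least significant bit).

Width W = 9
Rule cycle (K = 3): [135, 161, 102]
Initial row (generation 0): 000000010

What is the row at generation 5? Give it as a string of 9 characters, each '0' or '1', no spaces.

Gen 0: 000000010
Gen 1 (rule 135): 111111110
Gen 2 (rule 161): 011111100
Gen 3 (rule 102): 100000100
Gen 4 (rule 135): 101111101
Gen 5 (rule 161): 010111010

Answer: 010111010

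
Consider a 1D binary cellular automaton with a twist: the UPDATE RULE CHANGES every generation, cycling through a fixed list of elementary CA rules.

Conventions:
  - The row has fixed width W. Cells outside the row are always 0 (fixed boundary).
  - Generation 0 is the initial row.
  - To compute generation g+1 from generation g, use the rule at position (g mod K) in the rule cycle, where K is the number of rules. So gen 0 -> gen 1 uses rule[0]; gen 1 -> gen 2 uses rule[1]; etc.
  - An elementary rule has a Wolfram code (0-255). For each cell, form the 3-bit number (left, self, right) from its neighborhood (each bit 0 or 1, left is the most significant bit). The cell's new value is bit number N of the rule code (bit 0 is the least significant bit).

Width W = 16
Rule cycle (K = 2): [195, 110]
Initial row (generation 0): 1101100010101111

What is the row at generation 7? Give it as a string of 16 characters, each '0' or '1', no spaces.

Answer: 0100111111001111

Derivation:
Gen 0: 1101100010101111
Gen 1 (rule 195): 0100101100000111
Gen 2 (rule 110): 1101111100001101
Gen 3 (rule 195): 0100111101110100
Gen 4 (rule 110): 1101100111011100
Gen 5 (rule 195): 0100101011001101
Gen 6 (rule 110): 1101111111011111
Gen 7 (rule 195): 0100111111001111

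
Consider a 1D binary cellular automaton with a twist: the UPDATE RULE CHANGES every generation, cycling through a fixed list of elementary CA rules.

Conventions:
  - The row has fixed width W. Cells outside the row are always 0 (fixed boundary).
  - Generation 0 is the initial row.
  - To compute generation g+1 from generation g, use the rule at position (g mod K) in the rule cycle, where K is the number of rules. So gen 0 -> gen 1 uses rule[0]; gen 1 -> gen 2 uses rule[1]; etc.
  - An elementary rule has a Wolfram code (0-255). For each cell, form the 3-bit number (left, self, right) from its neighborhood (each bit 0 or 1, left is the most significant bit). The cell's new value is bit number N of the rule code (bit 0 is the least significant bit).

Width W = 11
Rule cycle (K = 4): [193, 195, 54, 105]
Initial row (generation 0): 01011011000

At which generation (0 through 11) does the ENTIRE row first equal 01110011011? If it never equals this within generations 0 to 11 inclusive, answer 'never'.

Answer: never

Derivation:
Gen 0: 01011011000
Gen 1 (rule 193): 00001001011
Gen 2 (rule 195): 11110010001
Gen 3 (rule 54): 00001111011
Gen 4 (rule 105): 11101001111
Gen 5 (rule 193): 01100000111
Gen 6 (rule 195): 10101111011
Gen 7 (rule 54): 11110000100
Gen 8 (rule 105): 10010110001
Gen 9 (rule 193): 00000010100
Gen 10 (rule 195): 11111100001
Gen 11 (rule 54): 00000010011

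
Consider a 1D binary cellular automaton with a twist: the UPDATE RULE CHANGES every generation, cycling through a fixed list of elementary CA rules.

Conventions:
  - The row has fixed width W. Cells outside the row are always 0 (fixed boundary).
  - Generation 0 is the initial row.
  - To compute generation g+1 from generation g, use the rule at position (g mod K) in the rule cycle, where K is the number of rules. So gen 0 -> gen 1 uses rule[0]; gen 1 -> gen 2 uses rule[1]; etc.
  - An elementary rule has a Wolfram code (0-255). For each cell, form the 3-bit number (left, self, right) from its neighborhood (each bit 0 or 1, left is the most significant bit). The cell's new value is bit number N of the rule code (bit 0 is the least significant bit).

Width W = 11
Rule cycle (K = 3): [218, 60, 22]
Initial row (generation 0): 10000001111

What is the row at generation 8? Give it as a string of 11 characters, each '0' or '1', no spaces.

Gen 0: 10000001111
Gen 1 (rule 218): 01000011111
Gen 2 (rule 60): 01100010000
Gen 3 (rule 22): 10010111000
Gen 4 (rule 218): 01100111100
Gen 5 (rule 60): 01010100010
Gen 6 (rule 22): 11010110111
Gen 7 (rule 218): 11000110111
Gen 8 (rule 60): 10100101100

Answer: 10100101100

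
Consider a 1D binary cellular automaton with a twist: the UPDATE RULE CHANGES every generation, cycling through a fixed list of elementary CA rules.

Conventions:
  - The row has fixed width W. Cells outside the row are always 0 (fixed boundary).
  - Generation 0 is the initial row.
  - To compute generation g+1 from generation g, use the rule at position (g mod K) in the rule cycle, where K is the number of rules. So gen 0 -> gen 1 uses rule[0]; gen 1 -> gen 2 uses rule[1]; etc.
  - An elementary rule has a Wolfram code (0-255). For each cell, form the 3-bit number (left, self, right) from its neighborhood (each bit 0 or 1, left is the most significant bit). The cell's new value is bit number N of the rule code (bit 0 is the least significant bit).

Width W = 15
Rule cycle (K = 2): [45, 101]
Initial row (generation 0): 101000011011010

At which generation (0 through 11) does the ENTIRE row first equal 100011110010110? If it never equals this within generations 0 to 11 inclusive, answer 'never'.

Answer: 5

Derivation:
Gen 0: 101000011011010
Gen 1 (rule 45): 111011010110110
Gen 2 (rule 101): 001101111011010
Gen 3 (rule 45): 101011000110110
Gen 4 (rule 101): 111101010011010
Gen 5 (rule 45): 100011110010110
Gen 6 (rule 101): 101000010011010
Gen 7 (rule 45): 111011010010110
Gen 8 (rule 101): 001101110011010
Gen 9 (rule 45): 101011000010110
Gen 10 (rule 101): 111101011011010
Gen 11 (rule 45): 100011110110110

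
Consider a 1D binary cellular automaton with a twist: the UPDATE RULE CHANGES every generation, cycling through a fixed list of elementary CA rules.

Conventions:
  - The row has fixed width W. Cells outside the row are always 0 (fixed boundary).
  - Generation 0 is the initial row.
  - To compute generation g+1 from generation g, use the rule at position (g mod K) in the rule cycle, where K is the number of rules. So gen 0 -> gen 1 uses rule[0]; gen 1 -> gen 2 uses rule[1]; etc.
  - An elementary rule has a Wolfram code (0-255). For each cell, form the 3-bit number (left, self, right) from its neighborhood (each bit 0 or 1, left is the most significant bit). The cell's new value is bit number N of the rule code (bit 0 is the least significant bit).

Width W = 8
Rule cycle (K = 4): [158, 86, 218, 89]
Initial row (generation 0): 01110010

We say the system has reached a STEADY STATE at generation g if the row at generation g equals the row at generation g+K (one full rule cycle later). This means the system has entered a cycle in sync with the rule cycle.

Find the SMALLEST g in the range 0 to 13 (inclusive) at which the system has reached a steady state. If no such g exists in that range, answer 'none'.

Answer: 2

Derivation:
Gen 0: 01110010
Gen 1 (rule 158): 11101111
Gen 2 (rule 86): 00100001
Gen 3 (rule 218): 01010010
Gen 4 (rule 89): 00001001
Gen 5 (rule 158): 00011111
Gen 6 (rule 86): 00100001
Gen 7 (rule 218): 01010010
Gen 8 (rule 89): 00001001
Gen 9 (rule 158): 00011111
Gen 10 (rule 86): 00100001
Gen 11 (rule 218): 01010010
Gen 12 (rule 89): 00001001
Gen 13 (rule 158): 00011111
Gen 14 (rule 86): 00100001
Gen 15 (rule 218): 01010010
Gen 16 (rule 89): 00001001
Gen 17 (rule 158): 00011111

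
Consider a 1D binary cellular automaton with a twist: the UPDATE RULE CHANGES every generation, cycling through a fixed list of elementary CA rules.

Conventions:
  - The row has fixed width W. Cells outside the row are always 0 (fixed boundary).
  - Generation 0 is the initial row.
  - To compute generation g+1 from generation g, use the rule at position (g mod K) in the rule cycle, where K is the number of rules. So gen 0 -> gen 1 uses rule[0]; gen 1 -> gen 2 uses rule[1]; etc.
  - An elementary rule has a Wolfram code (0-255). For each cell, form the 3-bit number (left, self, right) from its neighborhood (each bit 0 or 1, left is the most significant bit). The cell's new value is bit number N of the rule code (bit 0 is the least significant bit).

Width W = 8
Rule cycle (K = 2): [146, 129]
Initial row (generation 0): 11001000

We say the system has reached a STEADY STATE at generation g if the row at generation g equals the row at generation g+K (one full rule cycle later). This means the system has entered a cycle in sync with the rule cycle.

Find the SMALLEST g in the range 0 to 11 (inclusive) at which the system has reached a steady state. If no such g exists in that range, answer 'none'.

Gen 0: 11001000
Gen 1 (rule 146): 00110100
Gen 2 (rule 129): 10000001
Gen 3 (rule 146): 01000010
Gen 4 (rule 129): 00011000
Gen 5 (rule 146): 00100100
Gen 6 (rule 129): 10000001
Gen 7 (rule 146): 01000010
Gen 8 (rule 129): 00011000
Gen 9 (rule 146): 00100100
Gen 10 (rule 129): 10000001
Gen 11 (rule 146): 01000010
Gen 12 (rule 129): 00011000
Gen 13 (rule 146): 00100100

Answer: none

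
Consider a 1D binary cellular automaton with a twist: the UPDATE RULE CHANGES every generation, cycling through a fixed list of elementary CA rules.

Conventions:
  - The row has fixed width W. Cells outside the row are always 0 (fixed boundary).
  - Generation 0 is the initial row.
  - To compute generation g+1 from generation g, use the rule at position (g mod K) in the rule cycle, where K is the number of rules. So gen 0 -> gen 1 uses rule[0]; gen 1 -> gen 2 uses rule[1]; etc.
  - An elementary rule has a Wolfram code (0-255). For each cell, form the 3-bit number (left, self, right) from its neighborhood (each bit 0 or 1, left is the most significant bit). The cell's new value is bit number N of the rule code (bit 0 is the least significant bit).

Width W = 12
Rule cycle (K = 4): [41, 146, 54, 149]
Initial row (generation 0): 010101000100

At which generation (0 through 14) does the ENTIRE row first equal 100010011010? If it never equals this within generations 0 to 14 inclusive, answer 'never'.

Gen 0: 010101000100
Gen 1 (rule 41): 001010010001
Gen 2 (rule 146): 010001101010
Gen 3 (rule 54): 111010011111
Gen 4 (rule 149): 010011001110
Gen 5 (rule 41): 000010001000
Gen 6 (rule 146): 000101010100
Gen 7 (rule 54): 001111111110
Gen 8 (rule 149): 100111111101
Gen 9 (rule 41): 000100000010
Gen 10 (rule 146): 001010000101
Gen 11 (rule 54): 011111001111
Gen 12 (rule 149): 001110100110
Gen 13 (rule 41): 101001000100
Gen 14 (rule 146): 000110101010

Answer: never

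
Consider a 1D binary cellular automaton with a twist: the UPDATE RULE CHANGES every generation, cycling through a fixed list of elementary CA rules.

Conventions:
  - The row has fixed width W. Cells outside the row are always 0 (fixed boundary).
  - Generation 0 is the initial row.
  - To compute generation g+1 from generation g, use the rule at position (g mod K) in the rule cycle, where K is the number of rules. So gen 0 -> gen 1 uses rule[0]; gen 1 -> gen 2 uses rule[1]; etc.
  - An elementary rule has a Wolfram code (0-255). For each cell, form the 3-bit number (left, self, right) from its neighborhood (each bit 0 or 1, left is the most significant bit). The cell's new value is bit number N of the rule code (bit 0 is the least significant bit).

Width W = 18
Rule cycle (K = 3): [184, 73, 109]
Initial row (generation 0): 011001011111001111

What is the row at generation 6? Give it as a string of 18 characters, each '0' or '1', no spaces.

Gen 0: 011001011111001111
Gen 1 (rule 184): 010100111110101110
Gen 2 (rule 73): 000000100010001010
Gen 3 (rule 109): 111110101010101110
Gen 4 (rule 184): 111101010101011101
Gen 5 (rule 73): 100100000000010100
Gen 6 (rule 109): 100101111111011101

Answer: 100101111111011101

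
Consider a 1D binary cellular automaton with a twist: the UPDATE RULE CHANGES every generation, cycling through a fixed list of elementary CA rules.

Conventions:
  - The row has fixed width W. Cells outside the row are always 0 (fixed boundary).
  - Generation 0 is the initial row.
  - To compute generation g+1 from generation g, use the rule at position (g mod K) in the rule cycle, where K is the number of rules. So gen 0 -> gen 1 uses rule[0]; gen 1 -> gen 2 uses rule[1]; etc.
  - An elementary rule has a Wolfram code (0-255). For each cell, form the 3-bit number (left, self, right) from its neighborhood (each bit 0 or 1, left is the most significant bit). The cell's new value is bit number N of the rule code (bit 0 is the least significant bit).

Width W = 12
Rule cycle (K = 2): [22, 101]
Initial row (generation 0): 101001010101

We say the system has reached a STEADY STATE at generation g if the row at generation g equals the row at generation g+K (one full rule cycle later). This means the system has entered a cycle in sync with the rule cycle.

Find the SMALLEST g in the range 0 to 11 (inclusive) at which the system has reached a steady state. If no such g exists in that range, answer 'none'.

Gen 0: 101001010101
Gen 1 (rule 22): 101111010101
Gen 2 (rule 101): 110001111111
Gen 3 (rule 22): 001010000000
Gen 4 (rule 101): 101110111111
Gen 5 (rule 22): 100000000000
Gen 6 (rule 101): 101111111111
Gen 7 (rule 22): 100000000000
Gen 8 (rule 101): 101111111111
Gen 9 (rule 22): 100000000000
Gen 10 (rule 101): 101111111111
Gen 11 (rule 22): 100000000000
Gen 12 (rule 101): 101111111111
Gen 13 (rule 22): 100000000000

Answer: 5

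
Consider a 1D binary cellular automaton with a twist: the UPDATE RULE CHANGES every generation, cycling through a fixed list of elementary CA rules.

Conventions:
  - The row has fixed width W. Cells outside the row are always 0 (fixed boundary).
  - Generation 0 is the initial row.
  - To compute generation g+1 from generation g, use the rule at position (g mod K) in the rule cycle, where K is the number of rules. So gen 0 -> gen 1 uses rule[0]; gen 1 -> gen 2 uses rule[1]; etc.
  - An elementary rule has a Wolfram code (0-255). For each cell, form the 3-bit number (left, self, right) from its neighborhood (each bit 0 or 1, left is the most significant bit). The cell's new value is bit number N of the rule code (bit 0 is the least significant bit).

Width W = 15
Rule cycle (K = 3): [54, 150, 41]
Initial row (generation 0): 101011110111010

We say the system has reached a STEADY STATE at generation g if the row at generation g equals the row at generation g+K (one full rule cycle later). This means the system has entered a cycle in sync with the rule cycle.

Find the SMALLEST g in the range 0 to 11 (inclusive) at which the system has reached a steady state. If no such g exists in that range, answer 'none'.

Gen 0: 101011110111010
Gen 1 (rule 54): 111100001000111
Gen 2 (rule 150): 011010011101010
Gen 3 (rule 41): 010100010010100
Gen 4 (rule 54): 111110111111110
Gen 5 (rule 150): 011100011111101
Gen 6 (rule 41): 010001010000010
Gen 7 (rule 54): 111011111000111
Gen 8 (rule 150): 010001110101010
Gen 9 (rule 41): 000101001010100
Gen 10 (rule 54): 001111111111110
Gen 11 (rule 150): 010111111111101
Gen 12 (rule 41): 001100000000010
Gen 13 (rule 54): 010010000000111
Gen 14 (rule 150): 111111000001010

Answer: none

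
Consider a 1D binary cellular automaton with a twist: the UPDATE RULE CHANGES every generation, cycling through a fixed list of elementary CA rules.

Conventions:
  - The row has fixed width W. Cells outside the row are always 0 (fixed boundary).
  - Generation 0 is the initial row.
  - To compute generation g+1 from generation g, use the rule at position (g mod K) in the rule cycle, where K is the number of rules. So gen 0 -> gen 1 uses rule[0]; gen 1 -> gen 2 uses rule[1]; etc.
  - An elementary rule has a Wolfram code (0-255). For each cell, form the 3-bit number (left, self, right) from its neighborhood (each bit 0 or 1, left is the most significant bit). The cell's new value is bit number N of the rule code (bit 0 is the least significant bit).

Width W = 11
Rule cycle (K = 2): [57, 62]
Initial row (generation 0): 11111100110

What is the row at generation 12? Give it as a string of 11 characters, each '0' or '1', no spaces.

Gen 0: 11111100110
Gen 1 (rule 57): 10000010101
Gen 2 (rule 62): 11000111111
Gen 3 (rule 57): 10110100000
Gen 4 (rule 62): 11101110000
Gen 5 (rule 57): 10011001111
Gen 6 (rule 62): 11110111000
Gen 7 (rule 57): 10001100111
Gen 8 (rule 62): 11011011100
Gen 9 (rule 57): 10110110011
Gen 10 (rule 62): 11101101110
Gen 11 (rule 57): 10011011001
Gen 12 (rule 62): 11110110111

Answer: 11110110111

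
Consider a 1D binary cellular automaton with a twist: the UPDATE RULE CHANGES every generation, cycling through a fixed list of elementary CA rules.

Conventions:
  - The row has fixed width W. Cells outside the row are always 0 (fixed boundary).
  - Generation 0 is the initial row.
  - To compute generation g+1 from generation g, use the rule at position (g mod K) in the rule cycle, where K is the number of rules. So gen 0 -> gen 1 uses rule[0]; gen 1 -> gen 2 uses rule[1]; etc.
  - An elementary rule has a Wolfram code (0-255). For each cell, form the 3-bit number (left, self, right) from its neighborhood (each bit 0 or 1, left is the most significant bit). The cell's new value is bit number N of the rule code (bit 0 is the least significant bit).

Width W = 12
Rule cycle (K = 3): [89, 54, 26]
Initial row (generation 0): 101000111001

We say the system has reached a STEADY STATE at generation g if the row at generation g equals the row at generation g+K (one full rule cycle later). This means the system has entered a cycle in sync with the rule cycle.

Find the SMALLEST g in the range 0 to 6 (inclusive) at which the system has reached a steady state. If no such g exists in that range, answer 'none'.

Gen 0: 101000111001
Gen 1 (rule 89): 000110101100
Gen 2 (rule 54): 001001110010
Gen 3 (rule 26): 010111001101
Gen 4 (rule 89): 000101101100
Gen 5 (rule 54): 001110010010
Gen 6 (rule 26): 011001101101
Gen 7 (rule 89): 011101101100
Gen 8 (rule 54): 100010010010
Gen 9 (rule 26): 010101101101

Answer: none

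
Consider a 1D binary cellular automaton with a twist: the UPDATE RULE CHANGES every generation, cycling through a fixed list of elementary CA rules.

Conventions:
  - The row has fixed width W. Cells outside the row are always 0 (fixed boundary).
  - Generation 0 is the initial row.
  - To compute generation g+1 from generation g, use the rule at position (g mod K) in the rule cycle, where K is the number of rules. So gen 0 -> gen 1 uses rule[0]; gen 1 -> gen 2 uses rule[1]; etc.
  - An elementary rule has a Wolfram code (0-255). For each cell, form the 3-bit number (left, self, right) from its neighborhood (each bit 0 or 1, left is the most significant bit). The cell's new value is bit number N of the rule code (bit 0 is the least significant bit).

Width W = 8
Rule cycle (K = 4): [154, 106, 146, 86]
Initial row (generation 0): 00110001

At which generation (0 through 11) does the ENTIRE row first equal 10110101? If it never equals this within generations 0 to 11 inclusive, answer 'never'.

Answer: 7

Derivation:
Gen 0: 00110001
Gen 1 (rule 154): 01101010
Gen 2 (rule 106): 11110100
Gen 3 (rule 146): 01100010
Gen 4 (rule 86): 10110111
Gen 5 (rule 154): 00100110
Gen 6 (rule 106): 01001110
Gen 7 (rule 146): 10110101
Gen 8 (rule 86): 10010101
Gen 9 (rule 154): 01100000
Gen 10 (rule 106): 11100000
Gen 11 (rule 146): 01010000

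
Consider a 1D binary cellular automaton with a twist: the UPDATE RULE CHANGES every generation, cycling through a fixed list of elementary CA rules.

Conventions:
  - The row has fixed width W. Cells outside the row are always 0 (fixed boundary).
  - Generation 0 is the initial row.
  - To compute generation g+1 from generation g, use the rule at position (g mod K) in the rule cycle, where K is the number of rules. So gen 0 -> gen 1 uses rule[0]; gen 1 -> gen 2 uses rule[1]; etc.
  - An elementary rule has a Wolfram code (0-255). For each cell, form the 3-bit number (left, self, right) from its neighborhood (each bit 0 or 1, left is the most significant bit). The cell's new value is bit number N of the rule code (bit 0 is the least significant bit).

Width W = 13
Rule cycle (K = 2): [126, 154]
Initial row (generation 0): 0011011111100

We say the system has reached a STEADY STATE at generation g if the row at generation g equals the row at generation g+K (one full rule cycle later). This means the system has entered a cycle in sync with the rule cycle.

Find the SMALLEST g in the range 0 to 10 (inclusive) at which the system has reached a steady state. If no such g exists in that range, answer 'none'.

Answer: none

Derivation:
Gen 0: 0011011111100
Gen 1 (rule 126): 0111110000110
Gen 2 (rule 154): 1111101001101
Gen 3 (rule 126): 1000111111111
Gen 4 (rule 154): 0101111111110
Gen 5 (rule 126): 1111000000011
Gen 6 (rule 154): 1110100000110
Gen 7 (rule 126): 1011110001111
Gen 8 (rule 154): 0011101011110
Gen 9 (rule 126): 0110111110011
Gen 10 (rule 154): 1100111101110
Gen 11 (rule 126): 1111100111011
Gen 12 (rule 154): 1111011110010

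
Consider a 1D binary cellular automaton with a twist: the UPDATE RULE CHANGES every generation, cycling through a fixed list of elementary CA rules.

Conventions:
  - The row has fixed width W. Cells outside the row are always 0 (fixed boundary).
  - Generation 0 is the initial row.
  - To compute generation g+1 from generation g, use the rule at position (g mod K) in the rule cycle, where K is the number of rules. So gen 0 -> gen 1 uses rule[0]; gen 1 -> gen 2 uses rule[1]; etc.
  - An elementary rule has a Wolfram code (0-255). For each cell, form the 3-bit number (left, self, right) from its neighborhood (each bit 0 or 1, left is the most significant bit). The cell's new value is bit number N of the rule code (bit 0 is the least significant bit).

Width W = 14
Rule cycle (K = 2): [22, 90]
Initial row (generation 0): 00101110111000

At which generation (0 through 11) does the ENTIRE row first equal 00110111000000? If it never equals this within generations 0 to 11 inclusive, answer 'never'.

Gen 0: 00101110111000
Gen 1 (rule 22): 01100000000100
Gen 2 (rule 90): 11110000001010
Gen 3 (rule 22): 00001000011011
Gen 4 (rule 90): 00010100111011
Gen 5 (rule 22): 00110111000000
Gen 6 (rule 90): 01110101100000
Gen 7 (rule 22): 10000100010000
Gen 8 (rule 90): 01001010101000
Gen 9 (rule 22): 11111010101100
Gen 10 (rule 90): 10001000001110
Gen 11 (rule 22): 11011100010001

Answer: 5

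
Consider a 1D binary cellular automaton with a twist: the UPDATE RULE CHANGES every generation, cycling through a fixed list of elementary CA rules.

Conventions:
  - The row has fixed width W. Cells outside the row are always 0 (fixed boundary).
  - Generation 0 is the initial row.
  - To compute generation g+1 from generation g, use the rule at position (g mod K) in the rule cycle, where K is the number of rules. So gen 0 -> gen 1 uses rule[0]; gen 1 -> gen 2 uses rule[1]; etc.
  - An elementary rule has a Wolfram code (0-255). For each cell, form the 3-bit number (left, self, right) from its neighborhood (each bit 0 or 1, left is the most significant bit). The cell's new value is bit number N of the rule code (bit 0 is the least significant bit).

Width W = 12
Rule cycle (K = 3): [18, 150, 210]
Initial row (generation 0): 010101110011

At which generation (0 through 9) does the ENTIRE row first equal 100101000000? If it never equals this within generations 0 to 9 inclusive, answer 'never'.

Gen 0: 010101110011
Gen 1 (rule 18): 100000001100
Gen 2 (rule 150): 110000010010
Gen 3 (rule 210): 011000101101
Gen 4 (rule 18): 100101000000
Gen 5 (rule 150): 111101100000
Gen 6 (rule 210): 011100110000
Gen 7 (rule 18): 100011001000
Gen 8 (rule 150): 110100111100
Gen 9 (rule 210): 010011011110

Answer: 4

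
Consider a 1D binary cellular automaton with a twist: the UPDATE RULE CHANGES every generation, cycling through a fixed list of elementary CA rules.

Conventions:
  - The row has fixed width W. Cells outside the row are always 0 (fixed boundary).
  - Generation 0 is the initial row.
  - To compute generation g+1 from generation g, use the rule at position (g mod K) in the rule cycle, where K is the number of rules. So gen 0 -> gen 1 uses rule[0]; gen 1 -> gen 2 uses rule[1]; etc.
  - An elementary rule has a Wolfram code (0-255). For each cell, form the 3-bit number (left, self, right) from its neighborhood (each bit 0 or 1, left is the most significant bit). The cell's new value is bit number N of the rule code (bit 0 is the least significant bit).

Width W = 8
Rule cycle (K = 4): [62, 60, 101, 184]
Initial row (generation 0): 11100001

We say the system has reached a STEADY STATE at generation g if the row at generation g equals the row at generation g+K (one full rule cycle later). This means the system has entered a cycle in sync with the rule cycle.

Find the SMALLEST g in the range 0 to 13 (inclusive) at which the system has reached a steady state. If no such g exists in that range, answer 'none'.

Answer: 4

Derivation:
Gen 0: 11100001
Gen 1 (rule 62): 10010011
Gen 2 (rule 60): 11011010
Gen 3 (rule 101): 01101110
Gen 4 (rule 184): 01011101
Gen 5 (rule 62): 11110011
Gen 6 (rule 60): 10001010
Gen 7 (rule 101): 10101110
Gen 8 (rule 184): 01011101
Gen 9 (rule 62): 11110011
Gen 10 (rule 60): 10001010
Gen 11 (rule 101): 10101110
Gen 12 (rule 184): 01011101
Gen 13 (rule 62): 11110011
Gen 14 (rule 60): 10001010
Gen 15 (rule 101): 10101110
Gen 16 (rule 184): 01011101
Gen 17 (rule 62): 11110011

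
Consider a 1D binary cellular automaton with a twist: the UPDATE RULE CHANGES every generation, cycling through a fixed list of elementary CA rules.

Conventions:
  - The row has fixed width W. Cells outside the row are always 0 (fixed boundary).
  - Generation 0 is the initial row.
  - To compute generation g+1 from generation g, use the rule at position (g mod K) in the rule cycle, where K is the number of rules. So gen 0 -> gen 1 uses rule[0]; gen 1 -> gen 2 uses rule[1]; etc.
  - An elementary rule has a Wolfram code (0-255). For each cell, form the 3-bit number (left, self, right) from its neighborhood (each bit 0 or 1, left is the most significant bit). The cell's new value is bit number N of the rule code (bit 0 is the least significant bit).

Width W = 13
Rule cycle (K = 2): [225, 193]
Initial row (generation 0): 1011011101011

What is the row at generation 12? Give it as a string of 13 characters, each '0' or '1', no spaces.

Gen 0: 1011011101011
Gen 1 (rule 225): 0101101110101
Gen 2 (rule 193): 0000100110000
Gen 3 (rule 225): 1110000010111
Gen 4 (rule 193): 0110111000011
Gen 5 (rule 225): 0011011011001
Gen 6 (rule 193): 1001001001000
Gen 7 (rule 225): 0000000000011
Gen 8 (rule 193): 1111111111001
Gen 9 (rule 225): 0111111111000
Gen 10 (rule 193): 0011111111011
Gen 11 (rule 225): 1001111111101
Gen 12 (rule 193): 0000111111100

Answer: 0000111111100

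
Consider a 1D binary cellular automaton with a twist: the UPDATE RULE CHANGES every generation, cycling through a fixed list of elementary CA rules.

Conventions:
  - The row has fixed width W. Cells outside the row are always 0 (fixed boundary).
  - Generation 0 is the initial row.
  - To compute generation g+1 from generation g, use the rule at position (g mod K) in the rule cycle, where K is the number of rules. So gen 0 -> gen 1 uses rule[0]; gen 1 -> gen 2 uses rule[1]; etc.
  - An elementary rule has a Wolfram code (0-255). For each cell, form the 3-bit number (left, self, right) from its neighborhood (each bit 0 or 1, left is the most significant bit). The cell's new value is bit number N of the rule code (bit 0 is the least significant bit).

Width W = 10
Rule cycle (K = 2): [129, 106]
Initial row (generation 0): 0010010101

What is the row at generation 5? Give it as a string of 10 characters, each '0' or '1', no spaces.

Gen 0: 0010010101
Gen 1 (rule 129): 1000000000
Gen 2 (rule 106): 0000000000
Gen 3 (rule 129): 1111111111
Gen 4 (rule 106): 1000000001
Gen 5 (rule 129): 0011111100

Answer: 0011111100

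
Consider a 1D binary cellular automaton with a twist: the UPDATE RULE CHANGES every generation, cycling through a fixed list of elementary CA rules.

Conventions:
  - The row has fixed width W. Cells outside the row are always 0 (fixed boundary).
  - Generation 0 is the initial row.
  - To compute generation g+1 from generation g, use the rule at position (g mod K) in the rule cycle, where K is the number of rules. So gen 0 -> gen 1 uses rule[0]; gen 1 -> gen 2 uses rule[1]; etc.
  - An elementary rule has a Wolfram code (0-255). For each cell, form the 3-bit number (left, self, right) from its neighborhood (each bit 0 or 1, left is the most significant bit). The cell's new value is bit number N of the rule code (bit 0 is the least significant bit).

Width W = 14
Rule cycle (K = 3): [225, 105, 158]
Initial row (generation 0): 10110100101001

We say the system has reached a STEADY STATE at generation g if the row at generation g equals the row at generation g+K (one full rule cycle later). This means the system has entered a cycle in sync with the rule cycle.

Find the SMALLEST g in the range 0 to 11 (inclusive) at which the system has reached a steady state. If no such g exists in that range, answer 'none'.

Gen 0: 10110100101001
Gen 1 (rule 225): 01011000010000
Gen 2 (rule 105): 00111011000111
Gen 3 (rule 158): 01110010101110
Gen 4 (rule 225): 00110001010110
Gen 5 (rule 105): 10110100101110
Gen 6 (rule 158): 10100111101101
Gen 7 (rule 225): 01000011110110
Gen 8 (rule 105): 00011010011110
Gen 9 (rule 158): 00110011111101
Gen 10 (rule 225): 10010001111110
Gen 11 (rule 105): 00000101000010
Gen 12 (rule 158): 00001101100111
Gen 13 (rule 225): 11100110100011
Gen 14 (rule 105): 10100111001011

Answer: none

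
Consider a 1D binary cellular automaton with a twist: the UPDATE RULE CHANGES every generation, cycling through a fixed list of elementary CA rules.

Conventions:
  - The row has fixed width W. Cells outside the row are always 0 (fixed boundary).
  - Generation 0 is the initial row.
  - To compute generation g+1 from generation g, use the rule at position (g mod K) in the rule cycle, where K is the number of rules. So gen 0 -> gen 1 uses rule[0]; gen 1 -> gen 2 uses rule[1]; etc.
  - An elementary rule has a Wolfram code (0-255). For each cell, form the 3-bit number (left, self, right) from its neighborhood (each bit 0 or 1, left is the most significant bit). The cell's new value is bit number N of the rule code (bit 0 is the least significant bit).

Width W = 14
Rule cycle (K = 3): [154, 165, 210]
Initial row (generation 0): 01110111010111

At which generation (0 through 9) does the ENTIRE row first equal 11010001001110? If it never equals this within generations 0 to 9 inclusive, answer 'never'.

Answer: 8

Derivation:
Gen 0: 01110111010111
Gen 1 (rule 154): 11100110000110
Gen 2 (rule 165): 01000000110000
Gen 3 (rule 210): 10100001011000
Gen 4 (rule 154): 00010010010100
Gen 5 (rule 165): 11010010011101
Gen 6 (rule 210): 01001101101100
Gen 7 (rule 154): 10111001001010
Gen 8 (rule 165): 11010001001110
Gen 9 (rule 210): 01001010110111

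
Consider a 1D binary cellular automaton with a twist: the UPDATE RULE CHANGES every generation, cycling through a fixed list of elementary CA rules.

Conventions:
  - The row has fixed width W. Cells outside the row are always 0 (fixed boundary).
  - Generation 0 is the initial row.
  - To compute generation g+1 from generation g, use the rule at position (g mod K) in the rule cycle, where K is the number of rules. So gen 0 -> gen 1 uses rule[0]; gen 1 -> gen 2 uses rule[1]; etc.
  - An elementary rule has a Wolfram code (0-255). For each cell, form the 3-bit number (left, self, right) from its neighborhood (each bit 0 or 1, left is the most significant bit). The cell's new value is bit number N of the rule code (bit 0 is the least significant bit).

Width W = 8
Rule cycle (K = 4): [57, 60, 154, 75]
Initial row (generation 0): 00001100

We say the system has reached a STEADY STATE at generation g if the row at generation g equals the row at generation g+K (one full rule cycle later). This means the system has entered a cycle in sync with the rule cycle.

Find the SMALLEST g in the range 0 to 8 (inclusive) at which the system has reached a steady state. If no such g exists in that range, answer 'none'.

Answer: 8

Derivation:
Gen 0: 00001100
Gen 1 (rule 57): 11101011
Gen 2 (rule 60): 10011110
Gen 3 (rule 154): 01111101
Gen 4 (rule 75): 11000100
Gen 5 (rule 57): 10110011
Gen 6 (rule 60): 11101010
Gen 7 (rule 154): 11000001
Gen 8 (rule 75): 11011110
Gen 9 (rule 57): 10110001
Gen 10 (rule 60): 11101001
Gen 11 (rule 154): 11000110
Gen 12 (rule 75): 11011110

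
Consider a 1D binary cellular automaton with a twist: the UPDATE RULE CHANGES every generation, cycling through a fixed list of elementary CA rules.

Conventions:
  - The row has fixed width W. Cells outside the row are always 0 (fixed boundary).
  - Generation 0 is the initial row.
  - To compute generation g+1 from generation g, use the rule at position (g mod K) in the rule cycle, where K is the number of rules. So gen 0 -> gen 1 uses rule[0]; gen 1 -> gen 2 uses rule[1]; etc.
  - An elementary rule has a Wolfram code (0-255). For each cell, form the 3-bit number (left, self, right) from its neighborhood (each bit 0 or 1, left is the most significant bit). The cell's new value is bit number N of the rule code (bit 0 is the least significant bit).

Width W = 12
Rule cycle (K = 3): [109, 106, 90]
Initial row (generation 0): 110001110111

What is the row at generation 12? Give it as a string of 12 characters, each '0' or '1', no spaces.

Gen 0: 110001110111
Gen 1 (rule 109): 110101011101
Gen 2 (rule 106): 111010110110
Gen 3 (rule 90): 101000110111
Gen 4 (rule 109): 111010111101
Gen 5 (rule 106): 101101100110
Gen 6 (rule 90): 001101111111
Gen 7 (rule 109): 101111000001
Gen 8 (rule 106): 011001000010
Gen 9 (rule 90): 111110100101
Gen 10 (rule 109): 100011100111
Gen 11 (rule 106): 000110101101
Gen 12 (rule 90): 001110001100

Answer: 001110001100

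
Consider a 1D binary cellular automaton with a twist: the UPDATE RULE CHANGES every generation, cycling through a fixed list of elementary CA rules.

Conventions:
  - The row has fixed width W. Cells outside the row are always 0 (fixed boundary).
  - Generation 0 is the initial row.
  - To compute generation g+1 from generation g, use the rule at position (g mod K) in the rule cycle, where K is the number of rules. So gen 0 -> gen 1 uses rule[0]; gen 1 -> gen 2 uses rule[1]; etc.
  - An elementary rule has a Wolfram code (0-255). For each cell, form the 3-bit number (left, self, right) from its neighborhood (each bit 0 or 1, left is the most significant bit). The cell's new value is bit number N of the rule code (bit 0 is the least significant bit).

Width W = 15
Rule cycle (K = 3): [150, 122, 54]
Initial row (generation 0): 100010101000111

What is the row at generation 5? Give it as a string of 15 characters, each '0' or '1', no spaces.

Answer: 000011011101111

Derivation:
Gen 0: 100010101000111
Gen 1 (rule 150): 110110101101010
Gen 2 (rule 122): 111111011110101
Gen 3 (rule 54): 000000100001111
Gen 4 (rule 150): 000001110010110
Gen 5 (rule 122): 000011011101111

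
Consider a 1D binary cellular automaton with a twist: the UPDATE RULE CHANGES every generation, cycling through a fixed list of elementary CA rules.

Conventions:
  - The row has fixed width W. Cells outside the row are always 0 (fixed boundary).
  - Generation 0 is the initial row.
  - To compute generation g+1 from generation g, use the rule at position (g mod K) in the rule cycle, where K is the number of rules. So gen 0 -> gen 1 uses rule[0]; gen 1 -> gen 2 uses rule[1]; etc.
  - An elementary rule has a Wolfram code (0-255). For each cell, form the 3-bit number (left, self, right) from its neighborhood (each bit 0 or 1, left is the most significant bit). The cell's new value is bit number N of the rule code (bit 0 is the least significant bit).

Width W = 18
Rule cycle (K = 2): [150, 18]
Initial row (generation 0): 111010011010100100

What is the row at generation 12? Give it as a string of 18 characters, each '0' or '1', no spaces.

Gen 0: 111010011010100100
Gen 1 (rule 150): 010011100010111110
Gen 2 (rule 18): 101100010100000001
Gen 3 (rule 150): 100010110110000011
Gen 4 (rule 18): 010100000001000100
Gen 5 (rule 150): 110110000011101110
Gen 6 (rule 18): 000001000100000001
Gen 7 (rule 150): 000011101110000011
Gen 8 (rule 18): 000100000001000100
Gen 9 (rule 150): 001110000011101110
Gen 10 (rule 18): 010001000100000001
Gen 11 (rule 150): 111011101110000011
Gen 12 (rule 18): 000000000001000100

Answer: 000000000001000100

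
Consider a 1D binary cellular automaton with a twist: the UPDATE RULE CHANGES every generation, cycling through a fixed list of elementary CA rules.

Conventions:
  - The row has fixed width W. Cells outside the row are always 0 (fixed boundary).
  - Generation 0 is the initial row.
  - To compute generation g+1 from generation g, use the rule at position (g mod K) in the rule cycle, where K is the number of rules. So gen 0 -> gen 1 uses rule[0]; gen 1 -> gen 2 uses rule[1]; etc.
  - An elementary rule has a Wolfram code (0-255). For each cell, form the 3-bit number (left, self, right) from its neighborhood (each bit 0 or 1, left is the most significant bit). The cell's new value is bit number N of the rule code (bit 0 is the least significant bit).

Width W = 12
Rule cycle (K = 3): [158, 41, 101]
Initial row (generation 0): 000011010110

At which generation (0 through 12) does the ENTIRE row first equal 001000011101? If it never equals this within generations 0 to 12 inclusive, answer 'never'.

Gen 0: 000011010110
Gen 1 (rule 158): 000110010101
Gen 2 (rule 41): 110100001010
Gen 3 (rule 101): 011101101110
Gen 4 (rule 158): 111001001101
Gen 5 (rule 41): 100000001010
Gen 6 (rule 101): 101111101110
Gen 7 (rule 158): 101111001101
Gen 8 (rule 41): 011000001010
Gen 9 (rule 101): 001011101110
Gen 10 (rule 158): 011011001101
Gen 11 (rule 41): 010110001010
Gen 12 (rule 101): 011010101110

Answer: never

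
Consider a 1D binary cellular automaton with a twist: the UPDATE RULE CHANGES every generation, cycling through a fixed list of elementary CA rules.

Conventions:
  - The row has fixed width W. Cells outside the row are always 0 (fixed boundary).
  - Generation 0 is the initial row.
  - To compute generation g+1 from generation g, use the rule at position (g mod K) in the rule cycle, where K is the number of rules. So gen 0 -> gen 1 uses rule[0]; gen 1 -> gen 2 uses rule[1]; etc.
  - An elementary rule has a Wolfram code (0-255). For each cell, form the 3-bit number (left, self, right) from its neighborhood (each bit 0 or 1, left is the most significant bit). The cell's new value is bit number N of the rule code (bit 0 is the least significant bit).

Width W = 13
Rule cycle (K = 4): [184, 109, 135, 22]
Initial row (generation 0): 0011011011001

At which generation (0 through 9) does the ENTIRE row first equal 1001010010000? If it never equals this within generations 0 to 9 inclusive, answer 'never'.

Answer: 8

Derivation:
Gen 0: 0011011011001
Gen 1 (rule 184): 0010110110100
Gen 2 (rule 109): 1011111111101
Gen 3 (rule 135): 1001111111001
Gen 4 (rule 22): 1110000000111
Gen 5 (rule 184): 1101000000110
Gen 6 (rule 109): 1111011110110
Gen 7 (rule 135): 0110001100000
Gen 8 (rule 22): 1001010010000
Gen 9 (rule 184): 0100101001000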